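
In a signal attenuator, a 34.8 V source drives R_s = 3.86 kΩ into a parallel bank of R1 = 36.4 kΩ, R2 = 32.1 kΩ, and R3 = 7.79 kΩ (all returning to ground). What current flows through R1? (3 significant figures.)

Combine the parallel branches: R_p = (1/36.4 + 1/32.1 + 1/7.79)⁻¹ = 5.348 kΩ.
V_A by voltage divider: V_A = 34.8 × 5.348/(3.86 + 5.348) = 20.21 V.
I(R1) = V_A / R1 = 20.21/36.4 = 0.5553 mA.

I ≈ 0.555 mA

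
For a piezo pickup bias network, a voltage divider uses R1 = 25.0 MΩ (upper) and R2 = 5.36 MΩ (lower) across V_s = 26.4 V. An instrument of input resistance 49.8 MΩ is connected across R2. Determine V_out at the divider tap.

First combine the lower leg with the load: R2 ‖ R_L = 4.839 MΩ.
Now apply the divider: V_out = 26.4 × 0.1622 = 4.281 V.

V_out ≈ 4.28 V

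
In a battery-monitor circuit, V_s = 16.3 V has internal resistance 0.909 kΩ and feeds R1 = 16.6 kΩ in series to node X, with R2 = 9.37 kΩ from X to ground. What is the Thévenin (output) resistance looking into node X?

R_th ≈ 6.10 kΩ

R1' = 0.909 + 16.6 = 17.51 kΩ (source resistance + R1).
Zeroing V_s shorts the top of R1' to ground, so R_th = R1' ‖ R2 = 6.104 kΩ.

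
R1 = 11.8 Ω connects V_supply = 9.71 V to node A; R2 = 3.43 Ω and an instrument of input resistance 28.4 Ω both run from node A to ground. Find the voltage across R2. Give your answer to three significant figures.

The load sits in parallel with R2, giving an effective lower resistance R2' = R2·R_L/(R2+R_L) = 3.060 Ω.
Now apply the divider: V_out = 9.71 × 0.2059 = 2.000 V.

V_out ≈ 2.00 V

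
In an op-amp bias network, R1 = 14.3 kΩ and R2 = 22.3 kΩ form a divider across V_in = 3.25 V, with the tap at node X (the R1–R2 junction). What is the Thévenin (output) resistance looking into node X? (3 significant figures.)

Looking into X with the source shorted: R_th = R1·R2/(R1+R2) = 14.30 × 22.3/36.60 = 8.713 kΩ.

R_th ≈ 8.71 kΩ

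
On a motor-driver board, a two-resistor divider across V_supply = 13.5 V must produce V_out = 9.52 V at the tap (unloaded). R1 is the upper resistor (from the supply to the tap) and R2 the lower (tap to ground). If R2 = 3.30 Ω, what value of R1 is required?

Required fraction k = V_out/V_supply = 0.7052.
R1 = R2·(1/k − 1) = 3.30 × 0.4181 = 1.380 Ω.

R1 ≈ 1.38 Ω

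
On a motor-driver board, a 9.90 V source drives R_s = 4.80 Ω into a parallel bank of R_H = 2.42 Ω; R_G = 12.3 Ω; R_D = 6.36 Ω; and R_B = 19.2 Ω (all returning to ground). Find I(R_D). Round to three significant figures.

Parallel bank: R_p = 1/(1/2.42 + 1/12.3 + 1/6.36 + 1/19.2) = 1.421 Ω.
V_A = 9.90 × 1.421/6.221 = 2.261 V.
Branch current I = V_A/R_D = 2.261/6.36 = 0.3555 A.

I ≈ 0.356 A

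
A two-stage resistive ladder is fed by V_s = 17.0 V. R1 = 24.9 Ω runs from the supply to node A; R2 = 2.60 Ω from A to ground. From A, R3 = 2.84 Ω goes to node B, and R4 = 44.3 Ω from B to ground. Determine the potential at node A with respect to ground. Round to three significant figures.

V_A ≈ 1.53 V

Looking into the second stage from A: R3 + R4 = 47.14 Ω appears in parallel with R2.
Effective lower resistance at A: R2 ‖ 47.14 = 2.464 Ω.
V_A = 17.0 × 2.464/(24.9 + 2.464) = 1.531 V.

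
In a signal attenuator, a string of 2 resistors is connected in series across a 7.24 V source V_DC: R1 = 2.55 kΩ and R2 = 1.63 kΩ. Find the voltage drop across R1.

ΣR = 2.55 + 1.63 = 4.180 kΩ.
By the voltage-divider rule, V = 7.24 × 2.550/4.180 = 4.417 V.

V ≈ 4.42 V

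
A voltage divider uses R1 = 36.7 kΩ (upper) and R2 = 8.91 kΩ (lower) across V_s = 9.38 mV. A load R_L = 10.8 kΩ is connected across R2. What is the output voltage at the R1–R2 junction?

The load sits in parallel with R2, giving an effective lower resistance R2' = R2·R_L/(R2+R_L) = 4.882 kΩ.
Voltage divider with the loaded lower leg: V_out = 9.38 × 4.882/(36.7 + 4.882) = 9.38 × 0.1174 = 1.101 mV.

V_out ≈ 1.10 mV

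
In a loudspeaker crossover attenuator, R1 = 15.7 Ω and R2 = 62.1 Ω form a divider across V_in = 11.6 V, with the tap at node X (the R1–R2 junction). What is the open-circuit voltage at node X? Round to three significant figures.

V_th ≈ 9.26 V

Open-circuit (no load on X): V_th = V_in · R2/(R1 + R2) = 11.6 × 62.1/(15.70 + 62.1) = 9.259 V.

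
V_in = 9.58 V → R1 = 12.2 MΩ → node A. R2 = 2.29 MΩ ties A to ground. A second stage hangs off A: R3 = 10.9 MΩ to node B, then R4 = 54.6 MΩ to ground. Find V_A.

The second stage (R3 + R4 = 65.50 MΩ) loads node A in parallel with R2.
R2 ‖ (R3+R4) = 2.213 MΩ.
First divider: V_A = V_in · 2.213/(12.2 + 2.213) = 1.471 V.

V_A ≈ 1.47 V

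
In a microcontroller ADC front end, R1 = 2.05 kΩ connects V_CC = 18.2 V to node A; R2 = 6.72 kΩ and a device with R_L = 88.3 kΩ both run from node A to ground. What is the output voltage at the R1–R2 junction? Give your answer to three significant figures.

V_out ≈ 13.7 V

First combine the lower leg with the load: R2 ‖ R_L = 6.245 kΩ.
Voltage divider with the loaded lower leg: V_out = 18.2 × 6.245/(2.05 + 6.245) = 18.2 × 0.7529 = 13.70 V.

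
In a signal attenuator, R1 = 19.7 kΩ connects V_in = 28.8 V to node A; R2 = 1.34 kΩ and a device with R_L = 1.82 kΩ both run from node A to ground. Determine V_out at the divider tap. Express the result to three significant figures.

R2 ‖ R_L = (1.34 × 1.82)/(1.34 + 1.82) = 0.7718 kΩ.
Then V_out = V_in · R2'/(R1 + R2') = 28.8 × 0.7718/20.47 = 1.086 V.
(Unloaded it would be 1.83 V; the load pulls it down.)

V_out ≈ 1.09 V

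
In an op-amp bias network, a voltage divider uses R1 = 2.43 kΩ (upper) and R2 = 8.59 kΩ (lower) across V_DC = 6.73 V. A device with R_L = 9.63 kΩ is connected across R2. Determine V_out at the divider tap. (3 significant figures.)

V_out ≈ 4.38 V

First combine the lower leg with the load: R2 ‖ R_L = 4.540 kΩ.
Voltage divider with the loaded lower leg: V_out = 6.73 × 4.540/(2.43 + 4.540) = 6.73 × 0.6514 = 4.384 V.
(Unloaded it would be 5.25 V; the load pulls it down.)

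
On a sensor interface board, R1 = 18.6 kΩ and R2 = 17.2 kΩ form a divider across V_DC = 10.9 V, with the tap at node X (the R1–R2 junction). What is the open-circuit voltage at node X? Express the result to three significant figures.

V_th ≈ 5.24 V

V_th is the unloaded tap voltage: V_DC · R2/(R1+R2) = 10.9 × 0.4804 = 5.237 V.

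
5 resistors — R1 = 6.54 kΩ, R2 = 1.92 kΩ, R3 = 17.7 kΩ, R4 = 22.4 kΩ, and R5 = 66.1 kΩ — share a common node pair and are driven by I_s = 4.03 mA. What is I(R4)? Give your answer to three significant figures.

I ≈ 0.228 mA

Conductances: ΣG = 1/6.54 + 1/1.92 + 1/17.7 + 1/22.4 + 1/66.1 = 0.7900 (1/kΩ).
R4 takes the fraction G_k/ΣG = 0.04464/0.7900 = 0.05651, so I = 4.03 × 0.05651 = 0.2277 mA.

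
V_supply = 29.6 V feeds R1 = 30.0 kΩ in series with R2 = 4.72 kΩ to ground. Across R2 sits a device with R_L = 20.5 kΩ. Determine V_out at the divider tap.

V_out ≈ 3.36 V

The load sits in parallel with R2, giving an effective lower resistance R2' = R2·R_L/(R2+R_L) = 3.837 kΩ.
Voltage divider with the loaded lower leg: V_out = 29.6 × 3.837/(30.0 + 3.837) = 29.6 × 0.1134 = 3.356 V.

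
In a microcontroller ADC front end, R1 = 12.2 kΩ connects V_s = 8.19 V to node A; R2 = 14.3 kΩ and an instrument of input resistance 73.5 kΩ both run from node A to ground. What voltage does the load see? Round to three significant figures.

V_out ≈ 4.06 V

First combine the lower leg with the load: R2 ‖ R_L = 11.97 kΩ.
Voltage divider with the loaded lower leg: V_out = 8.19 × 11.97/(12.2 + 11.97) = 8.19 × 0.4953 = 4.056 V.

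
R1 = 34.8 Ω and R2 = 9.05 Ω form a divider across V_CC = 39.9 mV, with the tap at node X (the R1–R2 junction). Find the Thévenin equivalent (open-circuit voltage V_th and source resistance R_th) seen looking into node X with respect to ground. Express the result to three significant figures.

With X open, the divider is unloaded: V_th = 39.9 × 9.05/43.85 = 8.235 mV.
With V_CC suppressed (replaced by a short), R_th = R1 ‖ R2 = (34.80 × 9.05)/(34.80 + 9.05) = 7.182 Ω.

V_th ≈ 8.23 mV, R_th ≈ 7.18 Ω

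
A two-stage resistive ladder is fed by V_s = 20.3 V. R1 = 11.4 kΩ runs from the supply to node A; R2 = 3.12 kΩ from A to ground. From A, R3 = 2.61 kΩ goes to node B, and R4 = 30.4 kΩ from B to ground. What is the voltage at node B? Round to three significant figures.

V_B ≈ 3.74 V

Looking into the second stage from A: R3 + R4 = 33.01 kΩ appears in parallel with R2.
R2 ‖ (R3+R4) = 2.851 kΩ.
V_A = 20.3 × 2.851/(11.4 + 2.851) = 4.061 V.
Stage 2 is unloaded, so V_B = V_A · R4/(R3+R4) = 4.061 × 30.4/33.01 = 3.740 V.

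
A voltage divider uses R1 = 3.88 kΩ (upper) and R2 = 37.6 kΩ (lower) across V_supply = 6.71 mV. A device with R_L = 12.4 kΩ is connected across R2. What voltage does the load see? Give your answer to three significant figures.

First combine the lower leg with the load: R2 ‖ R_L = 9.325 kΩ.
Voltage divider with the loaded lower leg: V_out = 6.71 × 9.325/(3.88 + 9.325) = 6.71 × 0.7062 = 4.738 mV.
(Unloaded it would be 6.08 mV; the load pulls it down.)

V_out ≈ 4.74 mV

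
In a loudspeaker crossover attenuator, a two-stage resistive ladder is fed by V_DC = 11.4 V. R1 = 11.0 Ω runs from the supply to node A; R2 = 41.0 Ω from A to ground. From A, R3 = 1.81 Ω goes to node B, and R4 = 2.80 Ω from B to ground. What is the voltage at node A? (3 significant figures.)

V_A ≈ 3.12 V

Node A sees R2 in parallel with the series input of stage 2, R3 + R4 = 4.610 Ω.
R2 ‖ (R3+R4) = 4.144 Ω.
So V_A = 11.4 × 0.2736 = 3.120 V.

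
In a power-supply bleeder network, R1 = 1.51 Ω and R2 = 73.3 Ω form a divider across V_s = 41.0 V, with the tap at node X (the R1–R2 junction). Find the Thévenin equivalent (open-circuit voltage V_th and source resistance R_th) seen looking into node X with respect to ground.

Open-circuit (no load on X): V_th = V_s · R2/(R1 + R2) = 41.0 × 73.3/(1.510 + 73.3) = 40.17 V.
With V_s suppressed (replaced by a short), R_th = R1 ‖ R2 = (1.510 × 73.3)/(1.510 + 73.3) = 1.480 Ω.

V_th ≈ 40.2 V, R_th ≈ 1.48 Ω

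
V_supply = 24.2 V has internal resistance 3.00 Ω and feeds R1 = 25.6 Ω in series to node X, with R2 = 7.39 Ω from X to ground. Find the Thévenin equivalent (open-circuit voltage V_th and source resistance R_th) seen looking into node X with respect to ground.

V_th ≈ 4.97 V, R_th ≈ 5.87 Ω

R1' = 3.00 + 25.6 = 28.60 Ω (source resistance + R1).
Open-circuit (no load on X): V_th = V_supply · R2/(R1' + R2) = 24.2 × 7.39/(28.60 + 7.39) = 4.969 V.
Looking into X with the source shorted: R_th = R1'·R2/(R1'+R2) = 28.60 × 7.39/35.99 = 5.873 Ω.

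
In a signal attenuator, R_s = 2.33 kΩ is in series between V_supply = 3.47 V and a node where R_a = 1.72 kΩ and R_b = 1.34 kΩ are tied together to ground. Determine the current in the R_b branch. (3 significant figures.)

I ≈ 0.633 mA

Combine the parallel branches: R_p = (1/1.72 + 1/1.34)⁻¹ = 0.7532 kΩ.
V_A by voltage divider: V_A = 3.47 × 0.7532/(2.33 + 0.7532) = 0.8477 V.
Branch current I = V_A/R_b = 0.8477/1.34 = 0.6326 mA.
(Check via current divider: I_total = 1.125 mA; share G_k/ΣG = 0.5621 → same result.)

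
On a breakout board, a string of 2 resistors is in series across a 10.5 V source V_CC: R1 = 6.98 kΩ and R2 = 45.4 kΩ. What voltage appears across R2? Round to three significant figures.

V ≈ 9.10 V

Total series resistance ΣR = 6.98 + 45.4 = 52.38 kΩ.
Voltage divider: V = V_CC · (45.40 / 52.38) = 10.5 × 0.8667 = 9.101 V.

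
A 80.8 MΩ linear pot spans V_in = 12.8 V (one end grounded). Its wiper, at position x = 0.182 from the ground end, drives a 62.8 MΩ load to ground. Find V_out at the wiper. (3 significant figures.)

V_out ≈ 1.96 V

Lower segment x·R_p = 14.71 MΩ; upper segment (1−x)·R_p = 66.09 MΩ.
(x·R_p) ‖ R_L = 11.92 MΩ.
Loaded-divider output: V_out = 12.8 × 0.1527 = 1.955 V.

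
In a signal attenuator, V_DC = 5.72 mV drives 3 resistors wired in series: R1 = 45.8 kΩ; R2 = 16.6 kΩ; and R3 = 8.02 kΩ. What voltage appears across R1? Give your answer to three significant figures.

V ≈ 3.72 mV

Series total: ΣR = 45.8 + 16.6 + 8.02 = 70.42 kΩ.
V = V_DC · R/ΣR = 5.72 × 0.6504 = 3.720 mV.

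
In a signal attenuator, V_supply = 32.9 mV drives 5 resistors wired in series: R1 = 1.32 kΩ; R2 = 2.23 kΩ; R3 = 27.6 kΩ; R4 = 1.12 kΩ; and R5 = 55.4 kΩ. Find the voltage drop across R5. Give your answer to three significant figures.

V ≈ 20.8 mV

Total series resistance ΣR = 1.32 + 2.23 + 27.6 + 1.12 + 55.4 = 87.67 kΩ.
Voltage divider: V = V_supply · (55.40 / 87.67) = 32.9 × 0.6319 = 20.79 mV.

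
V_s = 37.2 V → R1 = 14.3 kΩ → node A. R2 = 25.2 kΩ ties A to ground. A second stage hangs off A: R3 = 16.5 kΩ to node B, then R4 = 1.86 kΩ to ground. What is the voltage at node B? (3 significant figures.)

V_B ≈ 1.61 V

The second stage (R3 + R4 = 18.36 kΩ) loads node A in parallel with R2.
Effective lower resistance at A: R2 ‖ 18.36 = 10.62 kΩ.
First divider: V_A = V_s · 10.62/(14.3 + 10.62) = 15.85 V.
Then the unloaded second divider: V_B = V_A × R4/(R3+R4) = 15.85 × 0.1013 = 1.606 V.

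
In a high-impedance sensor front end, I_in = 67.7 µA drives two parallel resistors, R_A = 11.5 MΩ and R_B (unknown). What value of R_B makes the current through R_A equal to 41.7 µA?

The fraction through R_A equals R_B/(R_A+R_B).
41.7/67.7 = R_B/(R_A + R_B) → R_B = R_A · (0.6160)/(1 − 0.6160) = 11.5 × 1.604 = 18.44 MΩ.

R_B ≈ 18.4 MΩ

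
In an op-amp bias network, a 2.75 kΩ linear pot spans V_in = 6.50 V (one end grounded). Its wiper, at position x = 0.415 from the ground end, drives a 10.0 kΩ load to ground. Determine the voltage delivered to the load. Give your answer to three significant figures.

V_out ≈ 2.53 V

Lower segment x·R_p = 1.141 kΩ; upper segment (1−x)·R_p = 1.609 kΩ.
R_L loads the lower segment: effective lower R = 1.024 kΩ.
Loaded-divider output: V_out = 6.50 × 0.3890 = 2.529 V.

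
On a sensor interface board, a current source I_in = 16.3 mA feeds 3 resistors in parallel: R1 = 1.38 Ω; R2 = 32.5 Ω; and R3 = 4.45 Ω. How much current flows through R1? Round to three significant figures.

Total conductance ΣG = 1/1.38 + 1/32.5 + 1/4.45 = 0.9801 (units of 1/Ω).
Current divider: I(R1) = I_in · G_k/ΣG = 16.3 × (0.7246/0.9801) = 16.3 × 0.7393 = 12.05 mA.

I ≈ 12.1 mA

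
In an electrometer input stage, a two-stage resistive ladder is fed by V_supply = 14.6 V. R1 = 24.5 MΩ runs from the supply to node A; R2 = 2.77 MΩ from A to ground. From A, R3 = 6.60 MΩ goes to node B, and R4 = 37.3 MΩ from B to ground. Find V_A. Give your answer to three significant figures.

V_A ≈ 1.40 V

Looking into the second stage from A: R3 + R4 = 43.90 MΩ appears in parallel with R2.
R2 ‖ (R3+R4) = 2.606 MΩ.
First divider: V_A = V_supply · 2.606/(24.5 + 2.606) = 1.403 V.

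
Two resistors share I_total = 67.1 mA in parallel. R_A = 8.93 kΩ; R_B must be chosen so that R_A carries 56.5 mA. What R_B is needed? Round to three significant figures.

The fraction through R_A equals R_B/(R_A+R_B).
56.5/67.1 = R_B/(R_A + R_B) → R_B = R_A · (0.8420)/(1 − 0.8420) = 8.93 × 5.330 = 47.60 kΩ.

R_B ≈ 47.6 kΩ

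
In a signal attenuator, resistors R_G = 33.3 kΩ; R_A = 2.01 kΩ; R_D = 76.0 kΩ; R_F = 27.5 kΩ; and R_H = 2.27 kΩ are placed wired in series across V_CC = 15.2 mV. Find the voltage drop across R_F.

V ≈ 2.96 mV

Series total: ΣR = 33.3 + 2.01 + 76.0 + 27.5 + 2.27 = 141.1 kΩ.
Voltage divider: V = V_CC · (27.50 / 141.1) = 15.2 × 0.1949 = 2.963 mV.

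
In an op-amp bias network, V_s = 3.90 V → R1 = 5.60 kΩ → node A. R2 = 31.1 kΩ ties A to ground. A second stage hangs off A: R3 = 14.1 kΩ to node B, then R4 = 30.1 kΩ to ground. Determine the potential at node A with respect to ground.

Node A sees R2 in parallel with the series input of stage 2, R3 + R4 = 44.20 kΩ.
R2 ‖ (R3+R4) = 18.26 kΩ.
First divider: V_A = V_s · 18.26/(5.60 + 18.26) = 2.984 V.

V_A ≈ 2.98 V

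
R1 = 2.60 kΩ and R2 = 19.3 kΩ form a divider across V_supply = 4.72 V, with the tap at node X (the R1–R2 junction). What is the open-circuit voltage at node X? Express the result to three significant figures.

With X open, the divider is unloaded: V_th = 4.72 × 19.3/21.90 = 4.160 V.

V_th ≈ 4.16 V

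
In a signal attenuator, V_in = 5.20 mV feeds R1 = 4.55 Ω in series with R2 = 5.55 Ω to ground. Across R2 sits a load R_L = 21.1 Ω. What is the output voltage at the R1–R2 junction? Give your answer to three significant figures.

V_out ≈ 2.55 mV

R2 ‖ R_L = (5.55 × 21.1)/(5.55 + 21.1) = 4.394 Ω.
Voltage divider with the loaded lower leg: V_out = 5.20 × 4.394/(4.55 + 4.394) = 5.20 × 0.4913 = 2.555 mV.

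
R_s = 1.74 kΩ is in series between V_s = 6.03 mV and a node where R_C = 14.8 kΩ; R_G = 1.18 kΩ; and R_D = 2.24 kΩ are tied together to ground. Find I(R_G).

I ≈ 1.52 µA

Parallel bank: R_p = 1/(1/14.8 + 1/1.18 + 1/2.24) = 0.7345 kΩ.
V_A = 6.03 × 0.7345/2.475 = 1.790 mV.
Branch current I = V_A/R_G = 1.790/1.18 = 1.517 µA.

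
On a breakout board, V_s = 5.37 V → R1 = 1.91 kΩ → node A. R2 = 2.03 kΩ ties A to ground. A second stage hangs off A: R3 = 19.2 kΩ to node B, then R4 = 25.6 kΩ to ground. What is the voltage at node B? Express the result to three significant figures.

V_B ≈ 1.55 V

The second stage (R3 + R4 = 44.80 kΩ) loads node A in parallel with R2.
R2 ‖ (R3+R4) = 1.942 kΩ.
V_A = 5.37 × 1.942/(1.91 + 1.942) = 2.707 V.
Then the unloaded second divider: V_B = V_A × R4/(R3+R4) = 2.707 × 0.5714 = 1.547 V.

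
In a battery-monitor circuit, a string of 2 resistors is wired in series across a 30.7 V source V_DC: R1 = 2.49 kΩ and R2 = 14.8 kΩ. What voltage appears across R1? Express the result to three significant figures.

V ≈ 4.42 V

ΣR = 2.49 + 14.8 = 17.29 kΩ.
V = V_DC · R/ΣR = 30.7 × 0.1440 = 4.421 V.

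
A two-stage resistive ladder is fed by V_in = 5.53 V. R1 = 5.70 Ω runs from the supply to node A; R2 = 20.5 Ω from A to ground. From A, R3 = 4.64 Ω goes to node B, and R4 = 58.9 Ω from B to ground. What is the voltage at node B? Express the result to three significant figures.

V_B ≈ 3.75 V

Looking into the second stage from A: R3 + R4 = 63.54 Ω appears in parallel with R2.
Effective lower resistance at A: R2 ‖ 63.54 = 15.50 Ω.
First divider: V_A = V_in · 15.50/(5.70 + 15.50) = 4.043 V.
Stage 2 is unloaded, so V_B = V_A · R4/(R3+R4) = 4.043 × 58.9/63.54 = 3.748 V.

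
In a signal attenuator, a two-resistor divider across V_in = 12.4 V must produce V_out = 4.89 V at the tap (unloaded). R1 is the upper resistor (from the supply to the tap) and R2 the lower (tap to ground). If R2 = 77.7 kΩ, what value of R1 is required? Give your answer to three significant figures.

The divider ratio is R2/(R1+R2) = 4.89/12.4 = 0.3944.
R1 = R2·(1/k − 1) = 77.7 × 1.536 = 119.3 kΩ.

R1 ≈ 119 kΩ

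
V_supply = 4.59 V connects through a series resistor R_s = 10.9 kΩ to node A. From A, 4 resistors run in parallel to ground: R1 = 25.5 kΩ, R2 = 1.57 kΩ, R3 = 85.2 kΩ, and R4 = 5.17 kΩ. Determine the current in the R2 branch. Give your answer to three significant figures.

Equivalent of the parallel group: R_p = 1.135 kΩ.
Node voltage V_A = V_supply · R_p/(R_s + R_p) = 4.59 × 0.09428 = 0.4328 V.
Branch current I = V_A/R2 = 0.4328/1.57 = 0.2756 mA.

I ≈ 0.276 mA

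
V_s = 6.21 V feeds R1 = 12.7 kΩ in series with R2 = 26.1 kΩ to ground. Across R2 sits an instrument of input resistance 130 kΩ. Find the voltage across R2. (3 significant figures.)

V_out ≈ 3.92 V

R2 ‖ R_L = (26.1 × 130)/(26.1 + 130) = 21.74 kΩ.
Now apply the divider: V_out = 6.21 × 0.6312 = 3.920 V.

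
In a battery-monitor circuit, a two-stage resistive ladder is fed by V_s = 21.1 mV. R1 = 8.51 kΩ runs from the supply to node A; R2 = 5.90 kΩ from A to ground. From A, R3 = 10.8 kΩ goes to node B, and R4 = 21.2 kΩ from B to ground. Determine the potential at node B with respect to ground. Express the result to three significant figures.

Node A sees R2 in parallel with the series input of stage 2, R3 + R4 = 32.00 kΩ.
Effective lower resistance at A: R2 ‖ 32.00 = 4.982 kΩ.
So V_A = 21.1 × 0.3692 = 7.791 mV.
Then the unloaded second divider: V_B = V_A × R4/(R3+R4) = 7.791 × 0.6625 = 5.161 mV.

V_B ≈ 5.16 mV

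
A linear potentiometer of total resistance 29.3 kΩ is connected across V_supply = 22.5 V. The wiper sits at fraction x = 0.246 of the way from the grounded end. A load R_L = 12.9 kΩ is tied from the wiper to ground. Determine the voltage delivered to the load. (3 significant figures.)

Lower segment x·R_p = 7.208 kΩ; upper segment (1−x)·R_p = 22.09 kΩ.
R_L loads the lower segment: effective lower R = 4.624 kΩ.
Loaded-divider output: V_out = 22.5 × 0.1731 = 3.894 V.

V_out ≈ 3.89 V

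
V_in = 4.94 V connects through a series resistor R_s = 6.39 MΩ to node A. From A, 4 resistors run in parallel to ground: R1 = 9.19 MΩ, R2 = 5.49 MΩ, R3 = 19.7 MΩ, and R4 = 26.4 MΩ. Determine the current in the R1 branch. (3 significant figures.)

Parallel bank: R_p = 1/(1/9.19 + 1/5.49 + 1/19.7 + 1/26.4) = 2.634 MΩ.
Node voltage V_A = V_in · R_p/(R_s + R_p) = 4.94 × 0.2919 = 1.442 V.
Branch current I = V_A/R1 = 1.442/9.19 = 0.1569 µA.
(Check via current divider: I_total = 0.5474 µA; share G_k/ΣG = 0.2867 → same result.)

I ≈ 0.157 µA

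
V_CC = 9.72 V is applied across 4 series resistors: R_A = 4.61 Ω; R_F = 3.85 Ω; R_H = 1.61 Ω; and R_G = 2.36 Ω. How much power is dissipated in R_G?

P ≈ 1.44 W

ΣR = 12.43 Ω → I = 9.72/12.43 = 0.7820 A.
P(R_G) = I²·R_G = (0.7820)² × 2.36 = 1.443 W.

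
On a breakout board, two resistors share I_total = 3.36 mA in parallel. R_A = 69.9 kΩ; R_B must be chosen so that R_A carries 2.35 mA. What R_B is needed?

R_B ≈ 163 kΩ

Two-branch current divider: I_A = I_total · R_B/(R_A + R_B).
With f = 0.6994, R_B = R_A · f/(1−f) = 69.9 × 2.327 = 162.6 kΩ.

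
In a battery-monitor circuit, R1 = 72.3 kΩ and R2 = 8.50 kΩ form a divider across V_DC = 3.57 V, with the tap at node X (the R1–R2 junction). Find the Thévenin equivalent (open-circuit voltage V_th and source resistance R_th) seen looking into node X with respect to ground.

V_th ≈ 0.376 V, R_th ≈ 7.61 kΩ

Open-circuit (no load on X): V_th = V_DC · R2/(R1 + R2) = 3.57 × 8.50/(72.30 + 8.50) = 0.3756 V.
Zeroing V_DC shorts the top of R1 to ground, so R_th = R1 ‖ R2 = 7.606 kΩ.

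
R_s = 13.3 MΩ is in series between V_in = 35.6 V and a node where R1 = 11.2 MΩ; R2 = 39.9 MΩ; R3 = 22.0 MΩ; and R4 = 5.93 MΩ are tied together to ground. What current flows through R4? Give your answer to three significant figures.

Parallel bank: R_p = 1/(1/11.2 + 1/39.9 + 1/22.0 + 1/5.93) = 3.045 MΩ.
Node voltage V_A = V_in · R_p/(R_s + R_p) = 35.6 × 0.1863 = 6.632 V.
I(R4) = V_A / R4 = 6.632/5.93 = 1.118 µA.

I ≈ 1.12 µA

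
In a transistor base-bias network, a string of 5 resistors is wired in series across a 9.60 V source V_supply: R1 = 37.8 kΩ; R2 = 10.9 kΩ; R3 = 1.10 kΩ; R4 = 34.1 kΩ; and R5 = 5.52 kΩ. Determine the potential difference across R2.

Total series resistance ΣR = 37.8 + 10.9 + 1.10 + 34.1 + 5.52 = 89.42 kΩ.
Voltage divider: V = V_supply · (10.90 / 89.42) = 9.60 × 0.1219 = 1.170 V.

V ≈ 1.17 V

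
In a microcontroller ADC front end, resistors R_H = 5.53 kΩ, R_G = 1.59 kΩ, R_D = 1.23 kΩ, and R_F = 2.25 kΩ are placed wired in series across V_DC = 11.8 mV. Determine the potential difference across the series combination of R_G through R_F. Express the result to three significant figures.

Total series resistance ΣR = 5.53 + 1.59 + 1.23 + 2.25 = 10.60 kΩ.
R_{R_G..R_F} = 1.59 + 1.23 + 2.25 = 5.070 kΩ.
V = V_DC · R/ΣR = 11.8 × 0.4783 = 5.644 mV.

V ≈ 5.64 mV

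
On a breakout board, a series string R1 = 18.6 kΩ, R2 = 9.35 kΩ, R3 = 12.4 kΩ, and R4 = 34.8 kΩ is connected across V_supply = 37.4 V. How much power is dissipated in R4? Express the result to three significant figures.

P ≈ 8.62 mW

ΣR = 75.15 kΩ → I = 37.4/75.15 = 0.4977 mA.
P = I²R = 0.2477 × 34.8 = 8.619 mW.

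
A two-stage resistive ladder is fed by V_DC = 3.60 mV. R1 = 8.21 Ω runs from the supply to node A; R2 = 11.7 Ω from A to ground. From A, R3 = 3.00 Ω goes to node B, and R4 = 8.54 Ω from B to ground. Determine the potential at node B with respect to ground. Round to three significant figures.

V_B ≈ 1.10 mV

The second stage (R3 + R4 = 11.54 Ω) loads node A in parallel with R2.
Effective lower resistance at A: R2 ‖ 11.54 = 5.810 Ω.
So V_A = 3.60 × 0.4144 = 1.492 mV.
Then the unloaded second divider: V_B = V_A × R4/(R3+R4) = 1.492 × 0.7400 = 1.104 mV.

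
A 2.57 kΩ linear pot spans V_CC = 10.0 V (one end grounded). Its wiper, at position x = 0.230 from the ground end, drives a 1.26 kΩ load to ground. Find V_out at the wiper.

Split the track: R_lower = x·R_p = 0.5911 kΩ, R_upper = (1−x)·R_p = 1.979 kΩ.
(x·R_p) ‖ R_L = 0.4023 kΩ.
Loaded-divider output: V_out = 10.0 × 0.1690 = 1.690 V.

V_out ≈ 1.69 V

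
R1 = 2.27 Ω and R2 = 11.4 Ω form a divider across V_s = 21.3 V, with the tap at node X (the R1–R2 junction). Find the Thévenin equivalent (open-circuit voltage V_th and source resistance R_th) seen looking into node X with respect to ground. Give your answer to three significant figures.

Open-circuit (no load on X): V_th = V_s · R2/(R1 + R2) = 21.3 × 11.4/(2.270 + 11.4) = 17.76 V.
Zeroing V_s shorts the top of R1 to ground, so R_th = R1 ‖ R2 = 1.893 Ω.

V_th ≈ 17.8 V, R_th ≈ 1.89 Ω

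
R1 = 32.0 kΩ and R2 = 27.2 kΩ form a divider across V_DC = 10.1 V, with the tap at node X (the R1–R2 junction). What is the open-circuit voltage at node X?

With X open, the divider is unloaded: V_th = 10.1 × 27.2/59.20 = 4.641 V.

V_th ≈ 4.64 V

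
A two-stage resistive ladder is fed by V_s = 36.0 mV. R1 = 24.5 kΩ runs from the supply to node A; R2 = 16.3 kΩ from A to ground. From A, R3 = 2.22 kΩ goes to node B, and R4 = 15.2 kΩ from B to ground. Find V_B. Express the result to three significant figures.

Looking into the second stage from A: R3 + R4 = 17.42 kΩ appears in parallel with R2.
Effective lower resistance at A: R2 ‖ 17.42 = 8.421 kΩ.
V_A = 36.0 × 8.421/(24.5 + 8.421) = 9.208 mV.
Then the unloaded second divider: V_B = V_A × R4/(R3+R4) = 9.208 × 0.8726 = 8.035 mV.

V_B ≈ 8.03 mV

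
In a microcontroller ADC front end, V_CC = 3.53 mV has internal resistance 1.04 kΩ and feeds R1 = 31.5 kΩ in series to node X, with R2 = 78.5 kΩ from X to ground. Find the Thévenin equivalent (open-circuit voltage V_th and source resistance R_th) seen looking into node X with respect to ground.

V_th ≈ 2.50 mV, R_th ≈ 23.0 kΩ

R1' = 1.04 + 31.5 = 32.54 kΩ (source resistance + R1).
V_th is the unloaded tap voltage: V_CC · R2/(R1'+R2) = 3.53 × 0.7070 = 2.496 mV.
With V_CC suppressed (replaced by a short), R_th = R1' ‖ R2 = (32.54 × 78.5)/(32.54 + 78.5) = 23.00 kΩ.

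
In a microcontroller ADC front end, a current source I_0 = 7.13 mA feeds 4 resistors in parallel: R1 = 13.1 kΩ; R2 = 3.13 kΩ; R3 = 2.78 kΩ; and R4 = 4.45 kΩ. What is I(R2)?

Conductances: ΣG = 1/13.1 + 1/3.13 + 1/2.78 + 1/4.45 = 0.9803 (1/kΩ).
R2 takes the fraction G_k/ΣG = 0.3195/0.9803 = 0.3259, so I = 7.13 × 0.3259 = 2.324 mA.

I ≈ 2.32 mA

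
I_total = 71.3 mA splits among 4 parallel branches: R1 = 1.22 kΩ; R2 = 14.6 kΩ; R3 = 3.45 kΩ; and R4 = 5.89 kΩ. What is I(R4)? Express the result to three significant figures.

Conductances: ΣG = 1/1.22 + 1/14.6 + 1/3.45 + 1/5.89 = 1.348 (1/kΩ).
Current divider: I(R4) = I_total · G_k/ΣG = 71.3 × (0.1698/1.348) = 71.3 × 0.1260 = 8.982 mA.

I ≈ 8.98 mA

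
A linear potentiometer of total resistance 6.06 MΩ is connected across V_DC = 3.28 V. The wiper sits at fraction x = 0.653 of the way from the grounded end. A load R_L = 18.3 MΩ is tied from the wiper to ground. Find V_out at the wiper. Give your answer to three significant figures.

V_out ≈ 1.99 V

Split the track: R_lower = x·R_p = 3.957 MΩ, R_upper = (1−x)·R_p = 2.103 MΩ.
(x·R_p) ‖ R_L = 3.254 MΩ.
Loaded-divider output: V_out = 3.28 × 0.6074 = 1.992 V.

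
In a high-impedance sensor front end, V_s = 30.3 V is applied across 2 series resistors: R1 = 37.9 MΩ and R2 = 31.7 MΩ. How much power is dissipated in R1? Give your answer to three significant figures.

The common current is I = 30.3/69.60 = 0.4353 µA.
P = I²R = 0.1895 × 37.9 = 7.183 µW.

P ≈ 7.18 µW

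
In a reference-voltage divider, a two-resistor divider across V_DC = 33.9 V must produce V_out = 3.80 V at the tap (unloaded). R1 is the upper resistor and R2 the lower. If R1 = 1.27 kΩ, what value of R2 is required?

V_out/V_DC = R2/(R1+R2) = 0.1121.
So R2 = R1 · V_out/(V_DC − V_out) = 1.27 × 3.80/(33.9 − 3.80) = 1.27 × 0.1262 = 0.1603 kΩ.

R2 ≈ 0.160 kΩ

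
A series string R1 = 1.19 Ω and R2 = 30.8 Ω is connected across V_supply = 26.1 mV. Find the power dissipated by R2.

P ≈ 20.5 µW

ΣR = 31.99 Ω → I = 26.1/31.99 = 0.8159 mA.
P = I²R = 0.6657 × 30.8 = 20.50 µW.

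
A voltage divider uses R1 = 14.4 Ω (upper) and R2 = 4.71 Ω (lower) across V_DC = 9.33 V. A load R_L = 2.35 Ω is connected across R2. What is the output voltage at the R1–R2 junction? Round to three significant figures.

V_out ≈ 0.916 V

R2 ‖ R_L = (4.71 × 2.35)/(4.71 + 2.35) = 1.568 Ω.
Now apply the divider: V_out = 9.33 × 0.09818 = 0.9161 V.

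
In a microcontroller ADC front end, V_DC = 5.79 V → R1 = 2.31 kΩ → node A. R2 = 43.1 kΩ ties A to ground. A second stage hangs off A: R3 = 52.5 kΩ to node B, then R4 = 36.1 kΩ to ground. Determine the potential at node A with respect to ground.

Node A sees R2 in parallel with the series input of stage 2, R3 + R4 = 88.60 kΩ.
R2 ‖ (R3+R4) = 29.00 kΩ.
So V_A = 5.79 × 0.9262 = 5.363 V.

V_A ≈ 5.36 V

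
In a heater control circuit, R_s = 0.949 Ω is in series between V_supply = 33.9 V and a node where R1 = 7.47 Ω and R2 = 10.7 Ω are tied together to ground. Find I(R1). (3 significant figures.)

Combine the parallel branches: R_p = (1/7.47 + 1/10.7)⁻¹ = 4.399 Ω.
V_A by voltage divider: V_A = 33.9 × 4.399/(0.949 + 4.399) = 27.88 V.
Branch current I = V_A/R1 = 27.88/7.47 = 3.733 A.

I ≈ 3.73 A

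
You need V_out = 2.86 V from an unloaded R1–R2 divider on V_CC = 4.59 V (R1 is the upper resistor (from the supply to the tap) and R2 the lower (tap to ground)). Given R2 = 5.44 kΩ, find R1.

R1 ≈ 3.29 kΩ

V_out/V_CC = R2/(R1+R2) = 0.6231.
So R1 = R2 · (V_CC/V_out − 1) = 5.44 × (4.59/2.86 − 1) = 5.44 × 0.6049 = 3.291 kΩ.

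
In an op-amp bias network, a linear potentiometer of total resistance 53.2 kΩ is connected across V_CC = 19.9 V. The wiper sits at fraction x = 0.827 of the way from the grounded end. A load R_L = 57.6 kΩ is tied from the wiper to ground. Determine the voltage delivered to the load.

V_out ≈ 14.5 V

The pot divides into 9.204 kΩ above the wiper and 44.00 kΩ below.
R_L loads the lower segment: effective lower R = 24.94 kΩ.
Then V_out = V_CC · 24.94/(9.204 + 24.94) = 14.54 V.
(Unloaded: V_out = x·V_CC = 16.5 V.)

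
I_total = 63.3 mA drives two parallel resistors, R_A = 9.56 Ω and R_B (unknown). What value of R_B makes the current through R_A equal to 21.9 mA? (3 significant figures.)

R_B ≈ 5.06 Ω

In a two-way split, I_A/I_total = R_B/(R_A + R_B).
With f = 0.3460, R_B = R_A · f/(1−f) = 9.56 × 0.5290 = 5.057 Ω.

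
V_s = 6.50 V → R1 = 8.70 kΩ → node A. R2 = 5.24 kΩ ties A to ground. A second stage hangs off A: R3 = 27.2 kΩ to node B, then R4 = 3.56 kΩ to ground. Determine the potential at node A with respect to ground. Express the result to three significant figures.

V_A ≈ 2.21 V

The second stage (R3 + R4 = 30.76 kΩ) loads node A in parallel with R2.
R2 ‖ (R3+R4) = 4.477 kΩ.
First divider: V_A = V_s · 4.477/(8.70 + 4.477) = 2.209 V.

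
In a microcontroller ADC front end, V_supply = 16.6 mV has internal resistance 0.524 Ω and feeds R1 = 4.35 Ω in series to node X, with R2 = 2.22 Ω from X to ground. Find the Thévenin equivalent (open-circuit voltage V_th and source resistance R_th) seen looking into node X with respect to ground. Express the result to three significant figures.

R1' = 0.524 + 4.35 = 4.874 Ω (source resistance + R1).
With X open, the divider is unloaded: V_th = 16.6 × 2.22/7.094 = 5.195 mV.
Looking into X with the source shorted: R_th = R1'·R2/(R1'+R2) = 4.874 × 2.22/7.094 = 1.525 Ω.

V_th ≈ 5.19 mV, R_th ≈ 1.53 Ω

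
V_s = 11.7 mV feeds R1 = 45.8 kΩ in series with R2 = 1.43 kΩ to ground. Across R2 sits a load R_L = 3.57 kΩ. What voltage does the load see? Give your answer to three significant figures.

The load sits in parallel with R2, giving an effective lower resistance R2' = R2·R_L/(R2+R_L) = 1.021 kΩ.
Then V_out = V_s · R2'/(R1 + R2') = 11.7 × 1.021/46.82 = 0.2551 mV.
(Unloaded it would be 0.354 mV; the load pulls it down.)

V_out ≈ 0.255 mV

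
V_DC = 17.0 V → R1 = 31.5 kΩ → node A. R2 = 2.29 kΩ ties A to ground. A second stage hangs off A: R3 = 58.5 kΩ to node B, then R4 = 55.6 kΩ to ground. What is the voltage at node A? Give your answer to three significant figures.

Looking into the second stage from A: R3 + R4 = 114.1 kΩ appears in parallel with R2.
R2 ‖ (R3+R4) = 2.245 kΩ.
So V_A = 17.0 × 0.06653 = 1.131 V.

V_A ≈ 1.13 V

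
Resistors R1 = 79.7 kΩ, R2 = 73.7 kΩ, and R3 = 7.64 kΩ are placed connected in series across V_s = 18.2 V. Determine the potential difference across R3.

Total series resistance ΣR = 79.7 + 73.7 + 7.64 = 161.0 kΩ.
V = V_s · R/ΣR = 18.2 × 0.04744 = 0.8634 V.

V ≈ 0.863 V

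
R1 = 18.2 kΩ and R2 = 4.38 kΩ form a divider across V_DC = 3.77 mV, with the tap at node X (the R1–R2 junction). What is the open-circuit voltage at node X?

V_th ≈ 0.731 mV

With X open, the divider is unloaded: V_th = 3.77 × 4.38/22.58 = 0.7313 mV.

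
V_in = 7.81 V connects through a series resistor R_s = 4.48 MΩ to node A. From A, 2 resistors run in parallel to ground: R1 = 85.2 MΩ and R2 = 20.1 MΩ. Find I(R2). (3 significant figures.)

I ≈ 0.305 µA

Parallel bank: R_p = 1/(1/85.2 + 1/20.1) = 16.26 MΩ.
Node voltage V_A = V_in · R_p/(R_s + R_p) = 7.81 × 0.7840 = 6.123 V.
Branch current I = V_A/R2 = 6.123/20.1 = 0.3046 µA.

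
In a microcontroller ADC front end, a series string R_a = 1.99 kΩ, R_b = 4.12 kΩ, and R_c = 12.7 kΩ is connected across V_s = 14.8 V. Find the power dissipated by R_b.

P ≈ 2.55 mW

Series current I = V_s/ΣR = 14.8/18.81 = 0.7868 mA.
P(R_b) = I²·R_b = (0.7868)² × 4.12 = 2.551 mW.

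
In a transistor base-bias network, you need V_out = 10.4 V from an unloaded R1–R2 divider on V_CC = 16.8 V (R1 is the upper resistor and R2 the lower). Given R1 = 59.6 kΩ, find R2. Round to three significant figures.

The divider ratio is R2/(R1+R2) = 10.4/16.8 = 0.6190.
Rearranging, R2 = R1·k/(1−k) = 59.6 × 1.625 = 96.85 kΩ.

R2 ≈ 96.8 kΩ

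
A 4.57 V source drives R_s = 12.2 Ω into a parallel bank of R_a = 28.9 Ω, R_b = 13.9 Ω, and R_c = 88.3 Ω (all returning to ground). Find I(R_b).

Equivalent of the parallel group: R_p = 8.484 Ω.
Node voltage V_A = V_DC · R_p/(R_s + R_p) = 4.57 × 0.4102 = 1.874 V.
Branch current I = V_A/R_b = 1.874/13.9 = 0.1349 A.
(Check via current divider: I_total = 0.2209 A; share G_k/ΣG = 0.6104 → same result.)

I ≈ 0.135 A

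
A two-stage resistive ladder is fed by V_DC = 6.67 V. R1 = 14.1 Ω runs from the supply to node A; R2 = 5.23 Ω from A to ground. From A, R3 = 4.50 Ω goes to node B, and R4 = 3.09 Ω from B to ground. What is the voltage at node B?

The second stage (R3 + R4 = 7.590 Ω) loads node A in parallel with R2.
R2 ‖ (R3+R4) = 3.096 Ω.
So V_A = 6.67 × 0.1801 = 1.201 V.
Then the unloaded second divider: V_B = V_A × R4/(R3+R4) = 1.201 × 0.4071 = 0.4889 V.

V_B ≈ 0.489 V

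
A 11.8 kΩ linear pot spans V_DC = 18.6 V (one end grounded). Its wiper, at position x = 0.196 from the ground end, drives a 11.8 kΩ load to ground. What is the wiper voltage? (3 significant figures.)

Split the track: R_lower = x·R_p = 2.313 kΩ, R_upper = (1−x)·R_p = 9.487 kΩ.
(x·R_p) ‖ R_L = 1.934 kΩ.
Loaded-divider output: V_out = 18.6 × 0.1693 = 3.149 V.
(Unloaded: V_out = x·V_DC = 3.65 V.)

V_out ≈ 3.15 V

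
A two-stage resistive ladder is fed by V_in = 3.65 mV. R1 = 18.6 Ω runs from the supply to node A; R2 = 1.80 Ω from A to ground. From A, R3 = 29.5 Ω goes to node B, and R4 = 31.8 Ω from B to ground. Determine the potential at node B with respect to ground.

V_B ≈ 0.163 mV

Node A sees R2 in parallel with the series input of stage 2, R3 + R4 = 61.30 Ω.
Effective lower resistance at A: R2 ‖ 61.30 = 1.749 Ω.
So V_A = 3.65 × 0.08593 = 0.3137 mV.
Then the unloaded second divider: V_B = V_A × R4/(R3+R4) = 0.3137 × 0.5188 = 0.1627 mV.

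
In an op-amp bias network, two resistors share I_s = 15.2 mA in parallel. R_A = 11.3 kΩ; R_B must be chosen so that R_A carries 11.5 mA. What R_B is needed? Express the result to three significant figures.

R_B ≈ 35.1 kΩ

The fraction through R_A equals R_B/(R_A+R_B).
With f = 0.7566, R_B = R_A · f/(1−f) = 11.3 × 3.108 = 35.12 kΩ.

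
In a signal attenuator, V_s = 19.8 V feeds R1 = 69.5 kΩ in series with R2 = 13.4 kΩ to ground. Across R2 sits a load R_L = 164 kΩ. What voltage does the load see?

R2 ‖ R_L = (13.4 × 164)/(13.4 + 164) = 12.39 kΩ.
Then V_out = V_s · R2'/(R1 + R2') = 19.8 × 12.39/81.89 = 2.995 V.

V_out ≈ 3.00 V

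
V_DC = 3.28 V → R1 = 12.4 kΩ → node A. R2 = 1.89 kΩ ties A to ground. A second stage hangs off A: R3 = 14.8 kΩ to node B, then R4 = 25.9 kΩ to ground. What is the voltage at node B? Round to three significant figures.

Looking into the second stage from A: R3 + R4 = 40.70 kΩ appears in parallel with R2.
Effective lower resistance at A: R2 ‖ 40.70 = 1.806 kΩ.
First divider: V_A = V_DC · 1.806/(12.4 + 1.806) = 0.4170 V.
V_B = V_A × 0.6364 = 0.2654 V.

V_B ≈ 0.265 V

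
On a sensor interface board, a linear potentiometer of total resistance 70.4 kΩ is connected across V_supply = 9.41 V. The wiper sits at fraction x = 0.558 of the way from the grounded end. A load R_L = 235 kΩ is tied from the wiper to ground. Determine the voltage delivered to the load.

V_out ≈ 4.89 V

The pot divides into 31.12 kΩ above the wiper and 39.28 kΩ below.
Lower segment in parallel with the load: 39.28 ‖ 235 = 33.66 kΩ.
Loaded-divider output: V_out = 9.41 × 0.5196 = 4.890 V.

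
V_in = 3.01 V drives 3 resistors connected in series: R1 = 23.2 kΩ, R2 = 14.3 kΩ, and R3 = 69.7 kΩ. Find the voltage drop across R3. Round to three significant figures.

V ≈ 1.96 V

Total series resistance ΣR = 23.2 + 14.3 + 69.7 = 107.2 kΩ.
By the voltage-divider rule, V = 3.01 × 69.70/107.2 = 1.957 V.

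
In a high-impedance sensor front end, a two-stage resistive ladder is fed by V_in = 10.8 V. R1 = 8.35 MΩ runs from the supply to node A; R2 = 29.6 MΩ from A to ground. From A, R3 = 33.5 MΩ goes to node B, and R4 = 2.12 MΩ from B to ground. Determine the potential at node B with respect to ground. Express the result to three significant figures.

V_B ≈ 0.424 V

Node A sees R2 in parallel with the series input of stage 2, R3 + R4 = 35.62 MΩ.
R2 ‖ (R3+R4) = 16.17 MΩ.
First divider: V_A = V_in · 16.17/(8.35 + 16.17) = 7.122 V.
Then the unloaded second divider: V_B = V_A × R4/(R3+R4) = 7.122 × 0.05952 = 0.4239 V.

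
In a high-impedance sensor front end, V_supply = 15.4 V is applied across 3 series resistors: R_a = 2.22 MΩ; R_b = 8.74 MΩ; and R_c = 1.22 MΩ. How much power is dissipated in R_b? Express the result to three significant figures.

P ≈ 14.0 µW

The common current is I = 15.4/12.18 = 1.264 µA.
P(R_b) = I²·R_b = (1.264)² × 8.74 = 13.97 µW.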